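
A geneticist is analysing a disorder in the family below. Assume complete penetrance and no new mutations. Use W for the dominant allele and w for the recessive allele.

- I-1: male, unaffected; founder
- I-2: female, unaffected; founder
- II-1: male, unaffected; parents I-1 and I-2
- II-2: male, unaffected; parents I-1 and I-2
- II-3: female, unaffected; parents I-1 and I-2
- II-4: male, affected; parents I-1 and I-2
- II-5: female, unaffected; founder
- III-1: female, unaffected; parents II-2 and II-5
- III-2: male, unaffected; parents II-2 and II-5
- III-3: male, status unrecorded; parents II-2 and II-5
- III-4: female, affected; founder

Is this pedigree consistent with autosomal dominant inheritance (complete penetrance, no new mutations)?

Under autosomal dominant, II-4 (affected, male) cannot arise from I-1 (unaffected) × I-2 (unaffected).

No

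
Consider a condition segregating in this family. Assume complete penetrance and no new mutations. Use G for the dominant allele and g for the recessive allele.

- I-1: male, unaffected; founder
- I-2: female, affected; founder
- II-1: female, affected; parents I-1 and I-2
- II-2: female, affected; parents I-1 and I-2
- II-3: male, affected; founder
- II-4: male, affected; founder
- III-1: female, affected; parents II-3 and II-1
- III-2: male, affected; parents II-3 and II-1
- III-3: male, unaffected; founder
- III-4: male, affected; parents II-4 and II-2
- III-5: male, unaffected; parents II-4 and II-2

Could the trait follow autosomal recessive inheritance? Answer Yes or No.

No

Under autosomal recessive, III-5 (unaffected, male) cannot arise from II-4 (affected) × II-2 (affected).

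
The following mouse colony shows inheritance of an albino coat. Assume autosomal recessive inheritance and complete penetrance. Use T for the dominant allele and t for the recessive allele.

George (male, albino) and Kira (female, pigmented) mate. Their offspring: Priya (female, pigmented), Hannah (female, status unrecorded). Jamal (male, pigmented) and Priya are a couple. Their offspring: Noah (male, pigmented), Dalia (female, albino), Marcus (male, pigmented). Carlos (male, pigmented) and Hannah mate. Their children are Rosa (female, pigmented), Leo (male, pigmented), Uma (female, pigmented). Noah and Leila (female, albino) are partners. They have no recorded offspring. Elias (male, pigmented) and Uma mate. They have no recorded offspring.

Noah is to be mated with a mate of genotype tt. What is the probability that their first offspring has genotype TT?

Jamal is pigmented so carries T and passed t to Dalia (tt), so Jamal is Tt.
Priya is pigmented so carries T and received t from George (tt), so Priya is Tt.
Noah is a pigmented offspring of Jamal (Tt) × Priya (Tt), whose cross gives 1/4 TT : 1/2 Tt : 1/4 tt; conditioning on being pigmented, Noah is TT with probability 1/3, Tt with probability 2/3.
Summing over parental genotype combinations, P(offspring has genotype TT) = 0 = 0.

0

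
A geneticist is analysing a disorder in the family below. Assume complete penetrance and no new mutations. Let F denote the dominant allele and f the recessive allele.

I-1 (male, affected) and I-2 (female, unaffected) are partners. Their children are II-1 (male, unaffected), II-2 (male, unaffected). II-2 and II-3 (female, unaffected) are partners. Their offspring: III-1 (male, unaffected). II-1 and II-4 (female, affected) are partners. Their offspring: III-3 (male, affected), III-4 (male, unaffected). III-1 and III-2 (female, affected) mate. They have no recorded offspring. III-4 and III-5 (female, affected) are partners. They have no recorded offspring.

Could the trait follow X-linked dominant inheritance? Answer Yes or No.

A consistent assignment under X-linked dominant exists: I-1 X^F Y, I-2 X^f X^f, II-1 X^f Y, II-2 X^f Y, II-3 X^f X^f, II-4 X^F X^f, III-1 X^f Y, III-2 X^F X^F, III-3 X^F Y, III-4 X^f Y, III-5 X^F X^F.
In this assignment every recorded phenotype matches its genotype and every non-founder's genotype is obtainable from its parents' genotypes, so the pedigree is consistent.

Yes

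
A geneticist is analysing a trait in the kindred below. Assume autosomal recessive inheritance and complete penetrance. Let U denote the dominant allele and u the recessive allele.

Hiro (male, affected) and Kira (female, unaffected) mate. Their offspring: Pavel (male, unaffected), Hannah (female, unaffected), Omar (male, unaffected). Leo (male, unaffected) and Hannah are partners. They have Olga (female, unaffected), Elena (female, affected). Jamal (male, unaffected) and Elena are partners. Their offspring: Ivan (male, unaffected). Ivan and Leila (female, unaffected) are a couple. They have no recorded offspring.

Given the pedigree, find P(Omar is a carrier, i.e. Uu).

Omar is unaffected so carries U and received u from Hiro (uu), so Omar is Uu, giving P(Uu) = 1.

1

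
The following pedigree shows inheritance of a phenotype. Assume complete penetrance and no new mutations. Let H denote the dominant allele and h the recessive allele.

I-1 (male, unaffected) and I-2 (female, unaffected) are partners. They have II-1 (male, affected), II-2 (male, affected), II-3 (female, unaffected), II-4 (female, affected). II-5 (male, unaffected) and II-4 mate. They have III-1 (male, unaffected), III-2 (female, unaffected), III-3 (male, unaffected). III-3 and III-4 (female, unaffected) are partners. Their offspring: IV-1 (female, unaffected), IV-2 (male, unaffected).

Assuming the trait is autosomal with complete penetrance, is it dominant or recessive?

I-1 and I-2 are both unaffected yet have an affected child II-1. Under dominance, an affected child requires at least one affected parent, so the trait cannot be dominant.

recessive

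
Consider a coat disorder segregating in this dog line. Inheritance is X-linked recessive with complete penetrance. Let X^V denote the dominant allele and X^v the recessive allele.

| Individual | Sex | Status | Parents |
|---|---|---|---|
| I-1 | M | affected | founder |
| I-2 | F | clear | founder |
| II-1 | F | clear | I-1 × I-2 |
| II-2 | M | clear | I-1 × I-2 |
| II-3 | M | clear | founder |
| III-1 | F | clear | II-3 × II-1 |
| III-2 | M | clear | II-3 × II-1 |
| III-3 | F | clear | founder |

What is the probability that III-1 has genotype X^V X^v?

1/2

II-3 is clear, so II-3 is X^V Y.
II-1 is clear so carries V and received v from I-1 (X^v Y), so II-1 is X^V X^v.
Their cross gives offspring ratios 1/2 X^V X^V : 1/2 X^V X^v. Conditioning on III-1 being clear, P(X^V X^v) = 1/2 / 1 = 1/2.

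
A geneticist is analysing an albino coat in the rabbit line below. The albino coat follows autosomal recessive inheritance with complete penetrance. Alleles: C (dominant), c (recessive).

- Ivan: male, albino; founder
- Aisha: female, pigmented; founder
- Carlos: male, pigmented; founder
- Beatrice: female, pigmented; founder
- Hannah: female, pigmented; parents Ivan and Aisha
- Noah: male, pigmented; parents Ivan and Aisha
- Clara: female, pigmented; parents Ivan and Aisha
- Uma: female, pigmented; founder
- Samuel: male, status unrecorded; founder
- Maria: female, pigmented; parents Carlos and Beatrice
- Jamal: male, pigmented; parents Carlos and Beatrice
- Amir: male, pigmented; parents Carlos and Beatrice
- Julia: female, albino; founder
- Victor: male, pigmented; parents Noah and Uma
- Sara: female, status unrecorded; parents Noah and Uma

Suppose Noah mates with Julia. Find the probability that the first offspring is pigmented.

1/2

Noah is pigmented so carries C and received c from Ivan (cc), so Noah is Cc.
Julia is albino, so Julia is cc.
The cross gives 1/2 Cc : 1/2 cc, so P(offspring is pigmented) = 1/2.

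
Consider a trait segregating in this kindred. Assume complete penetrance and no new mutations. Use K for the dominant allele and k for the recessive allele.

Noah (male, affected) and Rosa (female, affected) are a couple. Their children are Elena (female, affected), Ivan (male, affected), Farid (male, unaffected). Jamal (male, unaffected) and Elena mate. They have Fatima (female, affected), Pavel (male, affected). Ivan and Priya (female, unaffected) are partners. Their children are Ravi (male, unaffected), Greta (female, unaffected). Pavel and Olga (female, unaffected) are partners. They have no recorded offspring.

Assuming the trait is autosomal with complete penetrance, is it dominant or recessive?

dominant

Noah and Rosa are both affected yet have an unaffected child Farid. Under a recessive model two affected parents are homozygous and every child would be affected, so the trait cannot be recessive.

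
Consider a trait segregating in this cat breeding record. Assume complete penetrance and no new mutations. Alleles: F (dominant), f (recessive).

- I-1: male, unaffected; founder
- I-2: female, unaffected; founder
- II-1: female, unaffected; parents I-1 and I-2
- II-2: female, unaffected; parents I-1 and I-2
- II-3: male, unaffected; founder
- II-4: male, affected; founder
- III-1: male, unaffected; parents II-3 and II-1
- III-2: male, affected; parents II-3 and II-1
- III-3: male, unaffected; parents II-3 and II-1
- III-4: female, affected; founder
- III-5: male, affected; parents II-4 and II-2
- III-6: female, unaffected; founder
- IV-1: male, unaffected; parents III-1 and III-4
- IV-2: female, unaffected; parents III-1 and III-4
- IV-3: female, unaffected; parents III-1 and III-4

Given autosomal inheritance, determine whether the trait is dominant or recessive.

II-3 and II-1 are both unaffected yet have an affected child III-2. Under dominance, an affected child requires at least one affected parent, so the trait cannot be dominant.

recessive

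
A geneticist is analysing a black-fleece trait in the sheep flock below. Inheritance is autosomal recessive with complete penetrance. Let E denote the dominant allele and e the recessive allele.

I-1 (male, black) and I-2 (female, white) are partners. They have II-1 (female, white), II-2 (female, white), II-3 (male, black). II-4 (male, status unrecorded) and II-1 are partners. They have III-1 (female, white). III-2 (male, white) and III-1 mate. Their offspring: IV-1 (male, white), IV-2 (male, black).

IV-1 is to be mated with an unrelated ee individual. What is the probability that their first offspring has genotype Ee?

III-2 is white so carries E and passed e to IV-2 (ee), so III-2 is Ee.
III-1 is white so carries E and passed e to IV-2 (ee), so III-1 is Ee.
IV-1 is a white offspring of III-2 (Ee) × III-1 (Ee), whose cross gives 1/4 EE : 1/2 Ee : 1/4 ee; conditioning on being white, IV-1 is EE with probability 1/3, Ee with probability 2/3.
Summing over parental genotype combinations, P(offspring has genotype Ee) = 1/3·1 + 2/3·1/2 = 2/3.

2/3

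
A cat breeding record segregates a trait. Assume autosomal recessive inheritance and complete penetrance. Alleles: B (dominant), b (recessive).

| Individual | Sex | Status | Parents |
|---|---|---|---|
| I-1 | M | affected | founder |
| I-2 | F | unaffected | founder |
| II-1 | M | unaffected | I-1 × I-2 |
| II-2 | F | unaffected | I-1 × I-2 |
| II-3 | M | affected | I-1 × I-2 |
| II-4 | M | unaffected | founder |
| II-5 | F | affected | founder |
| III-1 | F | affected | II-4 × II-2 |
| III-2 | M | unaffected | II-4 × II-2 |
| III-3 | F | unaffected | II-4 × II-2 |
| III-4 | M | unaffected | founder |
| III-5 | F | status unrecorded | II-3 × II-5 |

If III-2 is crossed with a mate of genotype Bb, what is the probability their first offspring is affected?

1/6

II-4 is unaffected so carries B and passed b to III-1 (bb), so II-4 is Bb.
II-2 is unaffected so carries B and received b from I-1 (bb), so II-2 is Bb.
III-2 is an unaffected offspring of II-4 (Bb) × II-2 (Bb), whose cross gives 1/4 BB : 1/2 Bb : 1/4 bb; conditioning on being unaffected, III-2 is BB with probability 1/3, Bb with probability 2/3.
Summing over parental genotype combinations, P(offspring is affected) = 2/3·1/4 = 1/6.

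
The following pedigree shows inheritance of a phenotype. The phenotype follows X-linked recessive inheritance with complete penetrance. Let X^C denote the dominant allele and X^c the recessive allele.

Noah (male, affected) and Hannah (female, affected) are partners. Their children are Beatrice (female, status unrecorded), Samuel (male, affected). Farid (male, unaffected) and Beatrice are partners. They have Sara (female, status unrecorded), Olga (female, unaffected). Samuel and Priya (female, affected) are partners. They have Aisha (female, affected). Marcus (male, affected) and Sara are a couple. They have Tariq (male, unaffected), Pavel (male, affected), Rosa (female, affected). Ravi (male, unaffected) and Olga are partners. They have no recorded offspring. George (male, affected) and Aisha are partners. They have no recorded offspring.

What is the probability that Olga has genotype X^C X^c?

1

Olga is unaffected so carries C and received c from Beatrice (X^c X^c), so Olga is X^C X^c, giving P(X^C X^c) = 1.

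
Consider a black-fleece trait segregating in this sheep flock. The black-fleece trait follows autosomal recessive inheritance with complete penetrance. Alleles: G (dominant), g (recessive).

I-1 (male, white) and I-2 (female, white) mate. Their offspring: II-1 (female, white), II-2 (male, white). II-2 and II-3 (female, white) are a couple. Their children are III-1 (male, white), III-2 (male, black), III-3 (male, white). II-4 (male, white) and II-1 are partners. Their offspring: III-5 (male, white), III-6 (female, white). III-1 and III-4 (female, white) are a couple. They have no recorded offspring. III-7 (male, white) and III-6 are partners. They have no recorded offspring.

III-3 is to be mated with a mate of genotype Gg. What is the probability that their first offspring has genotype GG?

II-2 is white so carries G and passed g to III-2 (gg), so II-2 is Gg.
II-3 is white so carries G and passed g to III-2 (gg), so II-3 is Gg.
III-3 is a white offspring of II-2 (Gg) × II-3 (Gg), whose cross gives 1/4 GG : 1/2 Gg : 1/4 gg; conditioning on being white, III-3 is GG with probability 1/3, Gg with probability 2/3.
Summing over parental genotype combinations, P(offspring has genotype GG) = 1/3·1/2 + 2/3·1/4 = 1/3.

1/3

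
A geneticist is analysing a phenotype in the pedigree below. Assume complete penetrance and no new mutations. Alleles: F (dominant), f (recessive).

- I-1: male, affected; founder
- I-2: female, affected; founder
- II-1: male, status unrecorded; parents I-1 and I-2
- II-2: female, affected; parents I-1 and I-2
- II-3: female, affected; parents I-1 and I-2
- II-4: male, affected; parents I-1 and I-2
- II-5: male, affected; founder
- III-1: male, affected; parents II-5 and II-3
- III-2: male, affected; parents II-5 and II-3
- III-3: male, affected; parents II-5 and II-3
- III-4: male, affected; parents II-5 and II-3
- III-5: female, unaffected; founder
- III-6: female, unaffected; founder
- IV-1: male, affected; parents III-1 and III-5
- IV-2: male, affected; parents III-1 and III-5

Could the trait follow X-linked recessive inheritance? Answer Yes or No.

A consistent assignment under X-linked recessive exists: I-1 X^f Y, I-2 X^f X^f, II-1 X^f Y, II-2 X^f X^f, II-3 X^f X^f, II-4 X^f Y, II-5 X^f Y, III-1 X^f Y, III-2 X^f Y, III-3 X^f Y, III-4 X^f Y, III-5 X^F X^f, III-6 X^F X^F, IV-1 X^f Y, IV-2 X^f Y.
In this assignment every recorded phenotype matches its genotype and every non-founder's genotype is obtainable from its parents' genotypes, so the pedigree is consistent.

Yes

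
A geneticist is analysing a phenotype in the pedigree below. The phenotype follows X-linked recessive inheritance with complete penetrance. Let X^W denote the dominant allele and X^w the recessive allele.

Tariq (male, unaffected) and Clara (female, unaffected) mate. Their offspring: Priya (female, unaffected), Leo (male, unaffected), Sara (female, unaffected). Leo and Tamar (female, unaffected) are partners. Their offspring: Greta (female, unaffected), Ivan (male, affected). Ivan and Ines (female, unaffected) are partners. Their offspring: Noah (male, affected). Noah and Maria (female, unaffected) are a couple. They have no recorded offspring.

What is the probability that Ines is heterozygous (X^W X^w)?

1

Ines is unaffected so carries W and passed w to Noah (X^w Y), so Ines is X^W X^w, giving P(X^W X^w) = 1.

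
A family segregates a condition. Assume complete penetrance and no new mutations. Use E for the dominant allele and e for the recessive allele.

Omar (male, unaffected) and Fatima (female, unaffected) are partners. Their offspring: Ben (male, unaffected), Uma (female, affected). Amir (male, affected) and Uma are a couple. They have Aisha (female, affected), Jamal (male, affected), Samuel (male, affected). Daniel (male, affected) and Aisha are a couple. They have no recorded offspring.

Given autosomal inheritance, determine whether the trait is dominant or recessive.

recessive

Omar and Fatima are both unaffected yet have an affected child Uma. Under dominance, an affected child requires at least one affected parent, so the trait cannot be dominant.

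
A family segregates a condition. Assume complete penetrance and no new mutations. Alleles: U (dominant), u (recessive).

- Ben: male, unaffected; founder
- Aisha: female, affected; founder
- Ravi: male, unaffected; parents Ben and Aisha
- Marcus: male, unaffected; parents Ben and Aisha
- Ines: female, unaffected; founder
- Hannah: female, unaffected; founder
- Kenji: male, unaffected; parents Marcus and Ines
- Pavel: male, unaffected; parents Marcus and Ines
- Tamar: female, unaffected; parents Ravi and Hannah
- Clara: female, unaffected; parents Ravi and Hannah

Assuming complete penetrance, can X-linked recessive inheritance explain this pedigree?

Under X-linked recessive, Ravi (unaffected, male) cannot arise from Ben (unaffected) × Aisha (affected).

No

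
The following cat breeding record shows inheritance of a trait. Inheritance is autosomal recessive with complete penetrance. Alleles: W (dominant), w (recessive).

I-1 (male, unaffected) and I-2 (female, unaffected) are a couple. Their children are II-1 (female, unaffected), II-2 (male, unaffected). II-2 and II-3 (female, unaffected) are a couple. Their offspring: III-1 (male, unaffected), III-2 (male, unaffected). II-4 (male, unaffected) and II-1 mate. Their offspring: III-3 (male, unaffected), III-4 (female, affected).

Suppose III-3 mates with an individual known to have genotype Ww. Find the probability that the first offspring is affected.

1/6

II-4 is unaffected so carries W and passed w to III-4 (ww), so II-4 is Ww.
II-1 is unaffected so carries W and passed w to III-4 (ww), so II-1 is Ww.
III-3 is an unaffected offspring of II-4 (Ww) × II-1 (Ww), whose cross gives 1/4 WW : 1/2 Ww : 1/4 ww; conditioning on being unaffected, III-3 is WW with probability 1/3, Ww with probability 2/3.
Summing over parental genotype combinations, P(offspring is affected) = 2/3·1/4 = 1/6.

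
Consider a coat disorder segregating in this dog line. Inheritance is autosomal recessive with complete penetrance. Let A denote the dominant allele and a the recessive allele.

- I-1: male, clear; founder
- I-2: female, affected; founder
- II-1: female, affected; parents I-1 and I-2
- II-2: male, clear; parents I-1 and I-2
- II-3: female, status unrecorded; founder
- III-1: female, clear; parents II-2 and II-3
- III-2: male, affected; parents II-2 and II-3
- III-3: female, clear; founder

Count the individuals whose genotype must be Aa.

2

Obligate heterozygotes: I-1 is clear so carries A and passed a to II-1 (aa), so I-1 is Aa; II-2 is clear so carries A and received a from I-2 (aa), so II-2 is Aa.
Every other individual is either homozygous by phenotype or has at least one consistent homozygous assignment, so the count is 2.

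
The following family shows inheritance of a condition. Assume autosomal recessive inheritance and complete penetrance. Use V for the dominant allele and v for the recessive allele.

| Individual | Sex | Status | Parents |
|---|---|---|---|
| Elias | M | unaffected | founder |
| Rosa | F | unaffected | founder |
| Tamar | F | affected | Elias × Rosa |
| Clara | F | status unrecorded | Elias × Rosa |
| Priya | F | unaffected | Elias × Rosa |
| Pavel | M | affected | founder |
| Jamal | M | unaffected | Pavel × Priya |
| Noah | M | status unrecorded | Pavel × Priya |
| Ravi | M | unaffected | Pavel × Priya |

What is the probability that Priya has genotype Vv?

1/3

Elias is unaffected so carries V and passed v to Tamar (vv), so Elias is Vv.
Rosa is unaffected so carries V and passed v to Tamar (vv), so Rosa is Vv.
Their cross gives offspring ratios 1/4 VV : 1/2 Vv : 1/4 vv. Conditioning on Priya being unaffected, P(Vv) = 1/2 / 3/4 = 2/3 before taking Priya's own offspring into account.
Pavel is affected, so Pavel is vv.
Now use Priya's offspring. Probability of each recorded status — unaffected son Jamal: 1/2 if Priya is Vv, 1 if VV; unaffected son Ravi: 1/2 if Priya is Vv, 1 if VV. (Noah: equally likely either way, so uninformative.)
Bayes: P(Vv) = 2/3·1/4 / (2/3·1/4 + 1/3·1) = 1/3.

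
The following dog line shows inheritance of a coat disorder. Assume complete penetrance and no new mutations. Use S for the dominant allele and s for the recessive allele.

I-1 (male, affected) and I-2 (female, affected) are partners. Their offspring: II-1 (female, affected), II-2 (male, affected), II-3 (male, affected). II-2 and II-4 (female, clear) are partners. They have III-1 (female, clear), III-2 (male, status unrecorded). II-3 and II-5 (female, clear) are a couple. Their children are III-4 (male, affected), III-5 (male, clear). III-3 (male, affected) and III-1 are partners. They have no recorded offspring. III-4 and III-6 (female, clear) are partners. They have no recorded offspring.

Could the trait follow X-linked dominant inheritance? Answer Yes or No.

No

Under X-linked dominant, III-1 (clear, female) cannot arise from II-2 (affected) × II-4 (clear).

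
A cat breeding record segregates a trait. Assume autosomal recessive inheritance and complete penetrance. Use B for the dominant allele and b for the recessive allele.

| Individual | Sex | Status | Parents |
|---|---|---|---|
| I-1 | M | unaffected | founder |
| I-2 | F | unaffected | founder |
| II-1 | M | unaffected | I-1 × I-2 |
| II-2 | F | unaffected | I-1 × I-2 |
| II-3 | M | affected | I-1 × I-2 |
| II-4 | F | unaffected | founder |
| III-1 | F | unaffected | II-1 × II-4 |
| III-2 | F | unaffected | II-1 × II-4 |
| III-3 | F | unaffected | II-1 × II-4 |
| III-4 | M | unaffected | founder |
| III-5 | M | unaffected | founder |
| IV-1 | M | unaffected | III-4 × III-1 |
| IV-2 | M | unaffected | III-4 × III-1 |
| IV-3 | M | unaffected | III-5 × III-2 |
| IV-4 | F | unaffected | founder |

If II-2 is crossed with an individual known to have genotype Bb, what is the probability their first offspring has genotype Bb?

I-1 is unaffected so carries B and passed b to II-3 (bb), so I-1 is Bb.
I-2 is unaffected so carries B and passed b to II-3 (bb), so I-2 is Bb.
II-2 is an unaffected offspring of I-1 (Bb) × I-2 (Bb), whose cross gives 1/4 BB : 1/2 Bb : 1/4 bb; conditioning on being unaffected, II-2 is BB with probability 1/3, Bb with probability 2/3.
Summing over parental genotype combinations, P(offspring has genotype Bb) = 1/3·1/2 + 2/3·1/2 = 1/2.

1/2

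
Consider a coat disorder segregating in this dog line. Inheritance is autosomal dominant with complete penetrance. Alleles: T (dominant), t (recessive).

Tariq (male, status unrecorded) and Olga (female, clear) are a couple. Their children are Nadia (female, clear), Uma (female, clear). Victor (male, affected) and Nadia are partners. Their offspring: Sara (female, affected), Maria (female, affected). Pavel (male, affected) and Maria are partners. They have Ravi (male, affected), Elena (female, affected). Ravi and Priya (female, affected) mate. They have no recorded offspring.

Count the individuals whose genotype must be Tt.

Obligate heterozygotes: Sara is affected so carries T and received t from Nadia (tt), so Sara is Tt; Maria is affected so carries T and received t from Nadia (tt), so Maria is Tt.
Every other individual is either homozygous by phenotype or has at least one consistent homozygous assignment, so the count is 2.

2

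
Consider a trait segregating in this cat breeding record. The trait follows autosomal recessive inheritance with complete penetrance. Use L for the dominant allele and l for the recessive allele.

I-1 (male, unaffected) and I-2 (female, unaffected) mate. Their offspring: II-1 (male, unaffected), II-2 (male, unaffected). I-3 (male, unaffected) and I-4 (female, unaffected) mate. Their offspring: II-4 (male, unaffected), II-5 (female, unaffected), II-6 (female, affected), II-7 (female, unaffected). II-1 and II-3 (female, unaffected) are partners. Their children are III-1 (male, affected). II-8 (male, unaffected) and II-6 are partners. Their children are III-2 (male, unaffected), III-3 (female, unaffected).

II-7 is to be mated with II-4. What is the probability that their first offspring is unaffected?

I-3 is unaffected so carries L and passed l to II-6 (ll), so I-3 is Ll.
I-4 is unaffected so carries L and passed l to II-6 (ll), so I-4 is Ll.
II-7 is an unaffected offspring of I-3 (Ll) × I-4 (Ll), whose cross gives 1/4 LL : 1/2 Ll : 1/4 ll; conditioning on being unaffected, II-7 is LL with probability 1/3, Ll with probability 2/3.
II-4 is an unaffected offspring of I-3 (Ll) × I-4 (Ll), whose cross gives 1/4 LL : 1/2 Ll : 1/4 ll; conditioning on being unaffected, II-4 is LL with probability 1/3, Ll with probability 2/3.
Summing over parental genotype combinations, P(offspring is unaffected) = 1/9·1 + 2/9·1 + 2/9·1 + 4/9·3/4 = 8/9.

8/9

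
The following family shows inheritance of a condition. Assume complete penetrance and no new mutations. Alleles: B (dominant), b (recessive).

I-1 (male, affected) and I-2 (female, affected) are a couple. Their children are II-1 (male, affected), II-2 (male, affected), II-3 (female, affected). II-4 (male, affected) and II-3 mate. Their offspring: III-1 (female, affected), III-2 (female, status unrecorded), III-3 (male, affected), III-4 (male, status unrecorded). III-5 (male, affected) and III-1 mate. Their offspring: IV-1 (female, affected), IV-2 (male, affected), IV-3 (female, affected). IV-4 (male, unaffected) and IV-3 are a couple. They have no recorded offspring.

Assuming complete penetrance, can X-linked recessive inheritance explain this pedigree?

A consistent assignment under X-linked recessive exists: I-1 X^b Y, I-2 X^b X^b, II-1 X^b Y, II-2 X^b Y, II-3 X^b X^b, II-4 X^b Y, III-1 X^b X^b, III-2 X^b X^b, III-3 X^b Y, III-4 X^b Y, III-5 X^b Y, IV-1 X^b X^b, IV-2 X^b Y, IV-3 X^b X^b, IV-4 X^B Y.
In this assignment every recorded phenotype matches its genotype and every non-founder's genotype is obtainable from its parents' genotypes, so the pedigree is consistent.

Yes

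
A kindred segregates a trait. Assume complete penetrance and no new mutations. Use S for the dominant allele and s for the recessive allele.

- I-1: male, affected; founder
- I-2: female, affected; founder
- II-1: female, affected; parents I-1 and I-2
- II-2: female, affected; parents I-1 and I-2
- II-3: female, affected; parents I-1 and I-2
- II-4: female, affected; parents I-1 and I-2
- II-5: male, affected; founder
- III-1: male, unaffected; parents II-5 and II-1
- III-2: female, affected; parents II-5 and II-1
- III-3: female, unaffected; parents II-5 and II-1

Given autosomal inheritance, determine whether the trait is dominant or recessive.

II-5 and II-1 are both affected yet have an unaffected child III-1. Under a recessive model two affected parents are homozygous and every child would be affected, so the trait cannot be recessive.

dominant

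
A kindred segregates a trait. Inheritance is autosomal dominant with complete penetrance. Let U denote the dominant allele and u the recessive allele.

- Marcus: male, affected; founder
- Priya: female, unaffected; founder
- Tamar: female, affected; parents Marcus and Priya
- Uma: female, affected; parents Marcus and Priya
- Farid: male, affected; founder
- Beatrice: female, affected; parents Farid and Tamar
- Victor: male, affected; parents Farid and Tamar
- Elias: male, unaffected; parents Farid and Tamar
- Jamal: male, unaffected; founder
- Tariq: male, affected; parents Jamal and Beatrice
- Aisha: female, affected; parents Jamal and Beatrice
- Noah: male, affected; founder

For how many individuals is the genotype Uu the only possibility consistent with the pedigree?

Obligate heterozygotes: Tamar is affected so carries U and received u from Priya (uu), so Tamar is Uu; Uma is affected so carries U and received u from Priya (uu), so Uma is Uu; Farid is affected so carries U and passed u to Elias (uu), so Farid is Uu; Tariq is affected so carries U and received u from Jamal (uu), so Tariq is Uu; Aisha is affected so carries U and received u from Jamal (uu), so Aisha is Uu.
Every other individual is either homozygous by phenotype or has at least one consistent homozygous assignment, so the count is 5.

5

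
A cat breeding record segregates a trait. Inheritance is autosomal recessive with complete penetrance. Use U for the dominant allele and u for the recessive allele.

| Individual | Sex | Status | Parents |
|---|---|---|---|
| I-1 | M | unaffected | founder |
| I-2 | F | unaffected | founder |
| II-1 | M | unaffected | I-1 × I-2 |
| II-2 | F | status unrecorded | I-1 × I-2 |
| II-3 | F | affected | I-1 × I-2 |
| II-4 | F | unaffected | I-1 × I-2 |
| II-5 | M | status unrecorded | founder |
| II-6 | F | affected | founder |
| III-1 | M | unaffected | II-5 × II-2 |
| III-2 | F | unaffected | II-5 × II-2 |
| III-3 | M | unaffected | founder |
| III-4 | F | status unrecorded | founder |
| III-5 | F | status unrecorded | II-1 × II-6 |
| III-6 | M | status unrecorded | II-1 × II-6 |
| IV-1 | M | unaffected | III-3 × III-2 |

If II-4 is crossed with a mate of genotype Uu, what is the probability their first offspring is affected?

I-1 is unaffected so carries U and passed u to II-3 (uu), so I-1 is Uu.
I-2 is unaffected so carries U and passed u to II-3 (uu), so I-2 is Uu.
II-4 is an unaffected offspring of I-1 (Uu) × I-2 (Uu), whose cross gives 1/4 UU : 1/2 Uu : 1/4 uu; conditioning on being unaffected, II-4 is UU with probability 1/3, Uu with probability 2/3.
Summing over parental genotype combinations, P(offspring is affected) = 2/3·1/4 = 1/6.

1/6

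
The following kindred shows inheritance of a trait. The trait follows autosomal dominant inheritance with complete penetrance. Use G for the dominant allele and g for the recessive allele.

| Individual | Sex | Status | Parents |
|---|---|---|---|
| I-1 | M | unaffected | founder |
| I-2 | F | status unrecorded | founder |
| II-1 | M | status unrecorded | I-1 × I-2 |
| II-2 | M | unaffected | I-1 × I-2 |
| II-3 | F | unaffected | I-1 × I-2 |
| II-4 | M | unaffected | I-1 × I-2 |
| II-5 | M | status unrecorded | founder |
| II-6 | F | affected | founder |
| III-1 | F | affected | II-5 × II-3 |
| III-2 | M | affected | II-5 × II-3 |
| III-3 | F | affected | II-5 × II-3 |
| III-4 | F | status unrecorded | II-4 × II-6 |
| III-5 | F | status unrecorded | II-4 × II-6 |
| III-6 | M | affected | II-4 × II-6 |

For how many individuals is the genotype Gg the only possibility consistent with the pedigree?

Obligate heterozygotes: III-1 is affected so carries G and received g from II-3 (gg), so III-1 is Gg; III-2 is affected so carries G and received g from II-3 (gg), so III-2 is Gg; III-3 is affected so carries G and received g from II-3 (gg), so III-3 is Gg; III-6 is affected so carries G and received g from II-4 (gg), so III-6 is Gg.
Every other individual is either homozygous by phenotype or has at least one consistent homozygous assignment, so the count is 4.

4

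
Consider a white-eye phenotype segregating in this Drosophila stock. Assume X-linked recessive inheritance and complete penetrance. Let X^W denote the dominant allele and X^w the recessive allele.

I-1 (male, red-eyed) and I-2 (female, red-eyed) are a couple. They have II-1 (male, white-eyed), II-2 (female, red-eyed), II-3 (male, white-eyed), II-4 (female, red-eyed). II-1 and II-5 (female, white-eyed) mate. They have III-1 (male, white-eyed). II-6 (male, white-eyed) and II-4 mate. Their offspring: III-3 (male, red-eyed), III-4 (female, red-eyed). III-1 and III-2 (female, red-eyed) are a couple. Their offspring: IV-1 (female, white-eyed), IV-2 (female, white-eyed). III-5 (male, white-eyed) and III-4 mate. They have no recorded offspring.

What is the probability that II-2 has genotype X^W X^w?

I-1 is red-eyed, so I-1 is X^W Y.
I-2 is red-eyed so carries W and passed w to II-1 (X^w Y), so I-2 is X^W X^w.
Their cross gives offspring ratios 1/2 X^W X^W : 1/2 X^W X^w. Conditioning on II-2 being red-eyed, P(X^W X^w) = 1/2 / 1 = 1/2.

1/2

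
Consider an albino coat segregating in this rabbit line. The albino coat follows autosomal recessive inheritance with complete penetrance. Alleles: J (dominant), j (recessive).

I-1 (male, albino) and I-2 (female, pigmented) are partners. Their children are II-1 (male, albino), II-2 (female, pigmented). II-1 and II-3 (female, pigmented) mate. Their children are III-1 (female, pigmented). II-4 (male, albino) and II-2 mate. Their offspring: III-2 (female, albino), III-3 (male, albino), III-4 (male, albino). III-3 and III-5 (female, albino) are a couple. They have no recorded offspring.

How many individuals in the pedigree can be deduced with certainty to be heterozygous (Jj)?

3

Obligate heterozygotes: I-2 is pigmented so carries J and passed j to II-1 (jj), so I-2 is Jj; II-2 is pigmented so carries J and received j from I-1 (jj), so II-2 is Jj; III-1 is pigmented so carries J and received j from II-1 (jj), so III-1 is Jj.
Every other individual is either homozygous by phenotype or has at least one consistent homozygous assignment, so the count is 3.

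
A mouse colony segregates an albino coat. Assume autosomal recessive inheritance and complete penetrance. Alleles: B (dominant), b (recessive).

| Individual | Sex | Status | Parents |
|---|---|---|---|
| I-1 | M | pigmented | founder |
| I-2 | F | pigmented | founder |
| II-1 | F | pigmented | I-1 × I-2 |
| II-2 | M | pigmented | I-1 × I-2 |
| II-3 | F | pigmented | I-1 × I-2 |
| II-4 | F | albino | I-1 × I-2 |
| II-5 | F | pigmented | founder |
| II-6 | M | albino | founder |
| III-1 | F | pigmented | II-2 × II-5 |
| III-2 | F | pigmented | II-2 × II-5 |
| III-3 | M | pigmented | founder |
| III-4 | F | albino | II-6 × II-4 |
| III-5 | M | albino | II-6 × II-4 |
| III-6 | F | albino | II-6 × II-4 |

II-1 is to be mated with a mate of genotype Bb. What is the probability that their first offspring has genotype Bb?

I-1 is pigmented so carries B and passed b to II-4 (bb), so I-1 is Bb.
I-2 is pigmented so carries B and passed b to II-4 (bb), so I-2 is Bb.
II-1 is a pigmented offspring of I-1 (Bb) × I-2 (Bb), whose cross gives 1/4 BB : 1/2 Bb : 1/4 bb; conditioning on being pigmented, II-1 is BB with probability 1/3, Bb with probability 2/3.
Summing over parental genotype combinations, P(offspring has genotype Bb) = 1/3·1/2 + 2/3·1/2 = 1/2.

1/2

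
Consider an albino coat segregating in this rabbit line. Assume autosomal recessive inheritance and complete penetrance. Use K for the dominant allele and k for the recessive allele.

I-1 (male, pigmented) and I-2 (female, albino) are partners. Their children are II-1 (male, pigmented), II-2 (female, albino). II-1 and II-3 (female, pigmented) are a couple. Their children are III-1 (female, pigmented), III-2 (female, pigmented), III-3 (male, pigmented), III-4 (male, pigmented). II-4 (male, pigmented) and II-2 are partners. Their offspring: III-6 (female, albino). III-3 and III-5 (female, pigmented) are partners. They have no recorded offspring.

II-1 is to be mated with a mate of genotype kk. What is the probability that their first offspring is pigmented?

II-1 is pigmented so carries K and received k from I-2 (kk), so II-1 is Kk.
The cross gives 1/2 Kk : 1/2 kk, so P(offspring is pigmented) = 1/2.

1/2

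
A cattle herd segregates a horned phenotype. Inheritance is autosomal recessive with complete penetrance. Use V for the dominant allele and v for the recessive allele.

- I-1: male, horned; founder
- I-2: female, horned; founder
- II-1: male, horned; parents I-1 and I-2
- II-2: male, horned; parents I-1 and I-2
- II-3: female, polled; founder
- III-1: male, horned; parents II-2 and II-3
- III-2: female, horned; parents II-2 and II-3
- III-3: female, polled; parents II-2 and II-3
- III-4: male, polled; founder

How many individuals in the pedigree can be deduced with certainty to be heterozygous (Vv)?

Obligate heterozygotes: II-3 is polled so carries V and passed v to III-1 (vv), so II-3 is Vv; III-3 is polled so carries V and received v from II-2 (vv), so III-3 is Vv.
Every other individual is either homozygous by phenotype or has at least one consistent homozygous assignment, so the count is 2.

2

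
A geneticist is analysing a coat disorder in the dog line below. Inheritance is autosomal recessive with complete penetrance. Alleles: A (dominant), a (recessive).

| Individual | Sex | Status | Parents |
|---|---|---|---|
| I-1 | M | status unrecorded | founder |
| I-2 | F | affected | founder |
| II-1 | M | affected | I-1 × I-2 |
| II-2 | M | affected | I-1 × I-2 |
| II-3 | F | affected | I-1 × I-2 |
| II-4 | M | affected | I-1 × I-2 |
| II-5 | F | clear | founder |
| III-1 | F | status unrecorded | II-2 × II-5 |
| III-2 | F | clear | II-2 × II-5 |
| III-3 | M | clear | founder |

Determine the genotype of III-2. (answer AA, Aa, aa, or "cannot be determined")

From phenotype alone, III-2 is AA or Aa.
III-2 is clear so carries A and received a from II-2 (aa), so III-2 is Aa.

Aa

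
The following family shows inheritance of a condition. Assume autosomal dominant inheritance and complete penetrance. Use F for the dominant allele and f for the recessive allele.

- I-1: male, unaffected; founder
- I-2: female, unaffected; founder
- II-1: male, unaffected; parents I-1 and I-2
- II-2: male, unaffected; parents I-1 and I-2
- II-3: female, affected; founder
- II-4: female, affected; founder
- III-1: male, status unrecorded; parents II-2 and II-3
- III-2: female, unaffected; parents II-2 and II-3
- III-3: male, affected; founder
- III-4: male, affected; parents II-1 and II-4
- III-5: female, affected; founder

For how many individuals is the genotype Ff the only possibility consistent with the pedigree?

2

Obligate heterozygotes: II-3 is affected so carries F and passed f to III-2 (ff), so II-3 is Ff; III-4 is affected so carries F and received f from II-1 (ff), so III-4 is Ff.
Every other individual is either homozygous by phenotype or has at least one consistent homozygous assignment, so the count is 2.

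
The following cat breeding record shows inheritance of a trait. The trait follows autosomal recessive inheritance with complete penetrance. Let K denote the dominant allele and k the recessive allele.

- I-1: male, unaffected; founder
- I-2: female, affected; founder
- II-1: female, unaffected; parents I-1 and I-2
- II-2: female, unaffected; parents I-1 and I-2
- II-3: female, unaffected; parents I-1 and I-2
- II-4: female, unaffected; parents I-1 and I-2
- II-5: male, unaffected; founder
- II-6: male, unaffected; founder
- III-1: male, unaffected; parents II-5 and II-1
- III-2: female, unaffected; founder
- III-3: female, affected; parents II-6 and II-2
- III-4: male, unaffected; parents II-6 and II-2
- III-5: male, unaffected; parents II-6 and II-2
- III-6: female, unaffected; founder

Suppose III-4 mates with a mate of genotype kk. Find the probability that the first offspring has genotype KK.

II-6 is unaffected so carries K and passed k to III-3 (kk), so II-6 is Kk.
II-2 is unaffected so carries K and received k from I-2 (kk), so II-2 is Kk.
III-4 is an unaffected offspring of II-6 (Kk) × II-2 (Kk), whose cross gives 1/4 KK : 1/2 Kk : 1/4 kk; conditioning on being unaffected, III-4 is KK with probability 1/3, Kk with probability 2/3.
Summing over parental genotype combinations, P(offspring has genotype KK) = 0 = 0.

0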